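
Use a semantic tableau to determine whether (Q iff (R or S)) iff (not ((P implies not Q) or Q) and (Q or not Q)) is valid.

Assume the negation and expand:
Initial set: {F ((Q iff (R or S)) iff (not ((P implies not Q) or Q) and (Q or not Q)))}.
F ((Q iff (R or S)) iff (not ((P implies not Q) or Q) and (Q or not Q))): β-rule — branch into T (Q iff (R or S)), F (not ((P implies not Q) or Q) and (Q or not Q))  //  F (Q iff (R or S)), T (not ((P implies not Q) or Q) and (Q or not Q)).
  branch 1 (add T (Q iff (R or S)), F (not ((P implies not Q) or Q) and (Q or not Q))):
    T (Q iff (R or S)): β-rule — branch into T Q, T (R or S)  //  F Q, F (R or S).
      branch 1.1 (add T Q, T (R or S)):
        F (not ((P implies not Q) or Q) and (Q or not Q)): β-rule — branch into F not ((P implies not Q) or Q)  //  F (Q or not Q).
          branch 1.1.1 (add F not ((P implies not Q) or Q)):
            T (R or S): β-rule — branch into T R  //  T S.
              branch 1.1.1.1 (add T R):
                F not ((P implies not Q) or Q): β-rule — branch into T (P implies not Q)  //  T Q.
                  branch 1.1.1.1.1 (add T (P implies not Q)):
                    T (P implies not Q): β-rule — branch into F P  //  T not Q.
                      branch 1.1.1.1.1.1 (add F P):
                        ○ open, literals {P=F, Q=T, R=T}.
                      branch 1.1.1.1.1.2 (add T not Q):
                        × closes — contains both Q and not Q.
                  branch 1.1.1.1.2 (add T Q):
                    ○ open, literals {Q=T, R=T}.
              branch 1.1.1.2 (add T S):
                F not ((P implies not Q) or Q): β-rule — branch into T (P implies not Q)  //  T Q.
                  branch 1.1.1.2.1 (add T (P implies not Q)):
                    T (P implies not Q): β-rule — branch into F P  //  T not Q.
                      branch 1.1.1.2.1.1 (add F P):
                        ○ open, literals {P=F, Q=T, S=T}.
                      branch 1.1.1.2.1.2 (add T not Q):
                        × closes — contains both Q and not Q.
                  branch 1.1.1.2.2 (add T Q):
                    ○ open, literals {Q=T, S=T}.
          branch 1.1.2 (add F (Q or not Q)):
            F (Q or not Q): α-rule — add F Q, F not Q.
            × closes — contains both Q and not Q.
      branch 1.2 (add F Q, F (R or S)):
        F (R or S): α-rule — add F R, F S.
        F (not ((P implies not Q) or Q) and (Q or not Q)): β-rule — branch into F not ((P implies not Q) or Q)  //  F (Q or not Q).
          branch 1.2.1 (add F not ((P implies not Q) or Q)):
            F not ((P implies not Q) or Q): β-rule — branch into T (P implies not Q)  //  T Q.
              branch 1.2.1.1 (add T (P implies not Q)):
                T (P implies not Q): β-rule — branch into F P  //  T not Q.
                  branch 1.2.1.1.1 (add F P):
                    ○ open, literals {P=F, Q=F, R=F, S=F}.
                  branch 1.2.1.1.2 (add T not Q):
                    ○ open, literals {Q=F, R=F, S=F}.
              branch 1.2.1.2 (add T Q):
                × closes — contains both Q and not Q.
          branch 1.2.2 (add F (Q or not Q)):
            F (Q or not Q): α-rule — add F Q, F not Q.
            × closes — contains both Q and not Q.
  branch 2 (add F (Q iff (R or S)), T (not ((P implies not Q) or Q) and (Q or not Q))):
    T (not ((P implies not Q) or Q) and (Q or not Q)): α-rule — add T not ((P implies not Q) or Q), T (Q or not Q).
    T not ((P implies not Q) or Q): α-rule — add F (P implies not Q), F Q.
    F (P implies not Q): α-rule — add T P, F not Q.
    × closes — contains both Q and not Q.
6 branches closed, 6 open.
An open branch gives a countermodel: P=F, Q=T, R=T (unmentioned atoms arbitrary); under it the original formula is false.

Not valid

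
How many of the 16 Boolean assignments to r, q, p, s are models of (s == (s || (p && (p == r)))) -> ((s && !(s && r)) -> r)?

Initial set: {((s == (s || (p && (p == r)))) -> ((s && !(s && r)) -> r))}.
((s == (s || (p && (p == r)))) -> ((s && !(s && r)) -> r)): β-rule — branch into !(s == (s || (p && (p == r))))  //  ((s && !(s && r)) -> r).
  branch 1 (add !(s == (s || (p && (p == r))))):
    !(s == (s || (p && (p == r)))): β-rule — branch into s, !(s || (p && (p == r)))  //  !s, (s || (p && (p == r))).
      branch 1.1 (add s, !(s || (p && (p == r)))):
        !(s || (p && (p == r))): α-rule — add !s, !(p && (p == r)).
        × closes — contains both s and !s.
      branch 1.2 (add !s, (s || (p && (p == r)))):
        (s || (p && (p == r))): β-rule — branch into s  //  (p && (p == r)).
          branch 1.2.1 (add s):
            × closes — contains both s and !s.
          branch 1.2.2 (add (p && (p == r))):
            (p && (p == r)): α-rule — add p, (p == r).
            (p == r): β-rule — branch into p, r  //  !p, !r.
              branch 1.2.2.1 (add p, r):
                ○ open, literals {p=true, r=true, s=false}.
              branch 1.2.2.2 (add !p, !r):
                × closes — contains both p and !p.
  branch 2 (add ((s && !(s && r)) -> r)):
    ((s && !(s && r)) -> r): β-rule — branch into !(s && !(s && r))  //  r.
      branch 2.1 (add !(s && !(s && r))):
        !(s && !(s && r)): β-rule — branch into !s  //  !!(s && r).
          branch 2.1.1 (add !s):
            ○ open, literals {s=false}.
          branch 2.1.2 (add !!(s && r)):
            !!(s && r): α-rule — add s, r.
            ○ open, literals {r=true, s=true}.
      branch 2.2 (add r):
        ○ open, literals {r=true}.
3 branches closed, 4 open.
Each open branch fixes some atoms; the unmentioned ones are free. Counting distinct full assignments: branch {p=true, r=true, s=false} (q) contributes 2 new; branch {s=false} (r, q, p) contributes 6 new; branch {r=true, s=true} (q, p) contributes 4 new; branch {r=true} (q, p, s) contributes 0 new. Total: 12.

12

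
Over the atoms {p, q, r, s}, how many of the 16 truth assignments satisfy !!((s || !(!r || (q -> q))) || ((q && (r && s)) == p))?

Initial set: {!!((s || !(!r || (q -> q))) || ((q && (r && s)) == p))}.
!!((s || !(!r || (q -> q))) || ((q && (r && s)) == p)): drop double negation, giving ((s || !(!r || (q -> q))) || ((q && (r && s)) == p)).
((s || !(!r || (q -> q))) || ((q && (r && s)) == p)): β-rule — branch into (s || !(!r || (q -> q)))  //  ((q && (r && s)) == p).
  branch 1 (add (s || !(!r || (q -> q)))):
    (s || !(!r || (q -> q))): β-rule — branch into s  //  !(!r || (q -> q)).
      branch 1.1 (add s):
        ○ open, literals {s=1}.
      branch 1.2 (add !(!r || (q -> q))):
        !(!r || (q -> q)): α-rule — add !!r, !(q -> q).
        !(q -> q): α-rule — add q, !q.
        × closes — contains both q and !q.
  branch 2 (add ((q && (r && s)) == p)):
    ((q && (r && s)) == p): β-rule — branch into (q && (r && s)), p  //  !(q && (r && s)), !p.
      branch 2.1 (add (q && (r && s)), p):
        (q && (r && s)): α-rule — add q, (r && s).
        (r && s): α-rule — add r, s.
        ○ open, literals {p=1, q=1, r=1, s=1}.
      branch 2.2 (add !(q && (r && s)), !p):
        !(q && (r && s)): β-rule — branch into !q  //  !(r && s).
          branch 2.2.1 (add !q):
            ○ open, literals {p=0, q=0}.
          branch 2.2.2 (add !(r && s)):
            !(r && s): β-rule — branch into !r  //  !s.
              branch 2.2.2.1 (add !r):
                ○ open, literals {p=0, r=0}.
              branch 2.2.2.2 (add !s):
                ○ open, literals {p=0, s=0}.
1 branch closed, 5 open.
Each open branch fixes some atoms; the unmentioned ones are free. Counting distinct full assignments: branch {s=1} (p, q, r) contributes 8 new; branch {p=1, q=1, r=1, s=1} (none free) contributes 0 new; branch {p=0, q=0} (r, s) contributes 2 new; branch {p=0, r=0} (q, s) contributes 1 new; branch {p=0, s=0} (q, r) contributes 1 new. Total: 12.

12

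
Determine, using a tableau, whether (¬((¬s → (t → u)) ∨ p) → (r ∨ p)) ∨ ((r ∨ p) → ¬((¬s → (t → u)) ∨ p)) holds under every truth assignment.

Assume the negation and expand:
Initial set: {¬((¬((¬s → (t → u)) ∨ p) → (r ∨ p)) ∨ ((r ∨ p) → ¬((¬s → (t → u)) ∨ p)))}.
¬((¬((¬s → (t → u)) ∨ p) → (r ∨ p)) ∨ ((r ∨ p) → ¬((¬s → (t → u)) ∨ p))): α-rule — add ¬(¬((¬s → (t → u)) ∨ p) → (r ∨ p)), ¬((r ∨ p) → ¬((¬s → (t → u)) ∨ p)).
¬(¬((¬s → (t → u)) ∨ p) → (r ∨ p)): α-rule — add ¬((¬s → (t → u)) ∨ p), ¬(r ∨ p).
¬((r ∨ p) → ¬((¬s → (t → u)) ∨ p)): α-rule — add (r ∨ p), ¬¬((¬s → (t → u)) ∨ p).
¬((¬s → (t → u)) ∨ p): α-rule — add ¬(¬s → (t → u)), ¬p.
¬(r ∨ p): α-rule — add ¬r, ¬p.
¬(¬s → (t → u)): α-rule — add ¬s, ¬(t → u).
¬(t → u): α-rule — add t, ¬u.
(r ∨ p): β-rule — branch into r  //  p.
  branch 1 (add r):
    × closes — contains both r and ¬r.
  branch 2 (add p):
    × closes — contains both p and ¬p.
All 2 branches close.
Every branch closed, so the negation is unsatisfiable and the formula is valid.

Valid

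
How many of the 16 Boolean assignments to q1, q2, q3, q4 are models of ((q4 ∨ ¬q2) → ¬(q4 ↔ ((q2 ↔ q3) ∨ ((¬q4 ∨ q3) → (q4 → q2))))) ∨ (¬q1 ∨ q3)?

Initial set: {(((q4 ∨ ¬q2) → ¬(q4 ↔ ((q2 ↔ q3) ∨ ((¬q4 ∨ q3) → (q4 → q2))))) ∨ (¬q1 ∨ q3))}.
(((q4 ∨ ¬q2) → ¬(q4 ↔ ((q2 ↔ q3) ∨ ((¬q4 ∨ q3) → (q4 → q2))))) ∨ (¬q1 ∨ q3)): β-rule — branch into ((q4 ∨ ¬q2) → ¬(q4 ↔ ((q2 ↔ q3) ∨ ((¬q4 ∨ q3) → (q4 → q2)))))  //  (¬q1 ∨ q3).
  branch 1 (add ((q4 ∨ ¬q2) → ¬(q4 ↔ ((q2 ↔ q3) ∨ ((¬q4 ∨ q3) → (q4 → q2)))))):
    ((q4 ∨ ¬q2) → ¬(q4 ↔ ((q2 ↔ q3) ∨ ((¬q4 ∨ q3) → (q4 → q2))))): β-rule — branch into ¬(q4 ∨ ¬q2)  //  ¬(q4 ↔ ((q2 ↔ q3) ∨ ((¬q4 ∨ q3) → (q4 → q2)))).
      branch 1.1 (add ¬(q4 ∨ ¬q2)):
        ¬(q4 ∨ ¬q2): α-rule — add ¬q4, ¬¬q2.
        ○ open, literals {q2=1, q4=0}.
      branch 1.2 (add ¬(q4 ↔ ((q2 ↔ q3) ∨ ((¬q4 ∨ q3) → (q4 → q2))))):
        ¬(q4 ↔ ((q2 ↔ q3) ∨ ((¬q4 ∨ q3) → (q4 → q2)))): β-rule — branch into q4, ¬((q2 ↔ q3) ∨ ((¬q4 ∨ q3) → (q4 → q2)))  //  ¬q4, ((q2 ↔ q3) ∨ ((¬q4 ∨ q3) → (q4 → q2))).
          branch 1.2.1 (add q4, ¬((q2 ↔ q3) ∨ ((¬q4 ∨ q3) → (q4 → q2)))):
            ¬((q2 ↔ q3) ∨ ((¬q4 ∨ q3) → (q4 → q2))): α-rule — add ¬(q2 ↔ q3), ¬((¬q4 ∨ q3) → (q4 → q2)).
            ¬((¬q4 ∨ q3) → (q4 → q2)): α-rule — add (¬q4 ∨ q3), ¬(q4 → q2).
            ¬(q4 → q2): α-rule — add q4, ¬q2.
            ¬(q2 ↔ q3): β-rule — branch into q2, ¬q3  //  ¬q2, q3.
              branch 1.2.1.1 (add q2, ¬q3):
                × closes — contains both q2 and ¬q2.
              branch 1.2.1.2 (add ¬q2, q3):
                (¬q4 ∨ q3): β-rule — branch into ¬q4  //  q3.
                  branch 1.2.1.2.1 (add ¬q4):
                    × closes — contains both q4 and ¬q4.
                  branch 1.2.1.2.2 (add q3):
                    ○ open, literals {q2=0, q3=1, q4=1}.
          branch 1.2.2 (add ¬q4, ((q2 ↔ q3) ∨ ((¬q4 ∨ q3) → (q4 → q2)))):
            ((q2 ↔ q3) ∨ ((¬q4 ∨ q3) → (q4 → q2))): β-rule — branch into (q2 ↔ q3)  //  ((¬q4 ∨ q3) → (q4 → q2)).
              branch 1.2.2.1 (add (q2 ↔ q3)):
                (q2 ↔ q3): β-rule — branch into q2, q3  //  ¬q2, ¬q3.
                  branch 1.2.2.1.1 (add q2, q3):
                    ○ open, literals {q2=1, q3=1, q4=0}.
                  branch 1.2.2.1.2 (add ¬q2, ¬q3):
                    ○ open, literals {q2=0, q3=0, q4=0}.
              branch 1.2.2.2 (add ((¬q4 ∨ q3) → (q4 → q2))):
                ((¬q4 ∨ q3) → (q4 → q2)): β-rule — branch into ¬(¬q4 ∨ q3)  //  (q4 → q2).
                  branch 1.2.2.2.1 (add ¬(¬q4 ∨ q3)):
                    ¬(¬q4 ∨ q3): α-rule — add ¬¬q4, ¬q3.
                    × closes — contains both q4 and ¬q4.
                  branch 1.2.2.2.2 (add (q4 → q2)):
                    (q4 → q2): β-rule — branch into ¬q4  //  q2.
                      branch 1.2.2.2.2.1 (add ¬q4):
                        ○ open, literals {q4=0}.
                      branch 1.2.2.2.2.2 (add q2):
                        ○ open, literals {q2=1, q4=0}.
  branch 2 (add (¬q1 ∨ q3)):
    (¬q1 ∨ q3): β-rule — branch into ¬q1  //  q3.
      branch 2.1 (add ¬q1):
        ○ open, literals {q1=0}.
      branch 2.2 (add q3):
        ○ open, literals {q3=1}.
3 branches closed, 8 open.
Each open branch fixes some atoms; the unmentioned ones are free. Counting distinct full assignments: branch {q2=1, q4=0} (q1, q3) contributes 4 new; branch {q2=0, q3=1, q4=1} (q1) contributes 2 new; branch {q2=1, q3=1, q4=0} (q1) contributes 0 new; branch {q2=0, q3=0, q4=0} (q1) contributes 2 new; branch {q4=0} (q1, q2, q3) contributes 2 new; branch {q2=1, q4=0} (q1, q3) contributes 0 new; branch {q1=0} (q2, q3, q4) contributes 3 new; branch {q3=1} (q1, q2, q4) contributes 1 new. Total: 14.

14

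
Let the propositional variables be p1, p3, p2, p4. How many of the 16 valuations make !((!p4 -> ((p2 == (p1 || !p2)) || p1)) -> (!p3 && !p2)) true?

9

Initial set: {!((!p4 -> ((p2 == (p1 || !p2)) || p1)) -> (!p3 && !p2))}.
!((!p4 -> ((p2 == (p1 || !p2)) || p1)) -> (!p3 && !p2)): α-rule — add (!p4 -> ((p2 == (p1 || !p2)) || p1)), !(!p3 && !p2).
(!p4 -> ((p2 == (p1 || !p2)) || p1)): β-rule — branch into !!p4  //  ((p2 == (p1 || !p2)) || p1).
  branch 1 (add !!p4):
    !(!p3 && !p2): β-rule — branch into !!p3  //  !!p2.
      branch 1.1 (add !!p3):
        ○ open, literals {p3=1, p4=1}.
      branch 1.2 (add !!p2):
        ○ open, literals {p2=1, p4=1}.
  branch 2 (add ((p2 == (p1 || !p2)) || p1)):
    !(!p3 && !p2): β-rule — branch into !!p3  //  !!p2.
      branch 2.1 (add !!p3):
        ((p2 == (p1 || !p2)) || p1): β-rule — branch into (p2 == (p1 || !p2))  //  p1.
          branch 2.1.1 (add (p2 == (p1 || !p2))):
            (p2 == (p1 || !p2)): β-rule — branch into p2, (p1 || !p2)  //  !p2, !(p1 || !p2).
              branch 2.1.1.1 (add p2, (p1 || !p2)):
                (p1 || !p2): β-rule — branch into p1  //  !p2.
                  branch 2.1.1.1.1 (add p1):
                    ○ open, literals {p1=1, p2=1, p3=1}.
                  branch 2.1.1.1.2 (add !p2):
                    × closes — contains both p2 and !p2.
              branch 2.1.1.2 (add !p2, !(p1 || !p2)):
                !(p1 || !p2): α-rule — add !p1, !!p2.
                × closes — contains both p2 and !p2.
          branch 2.1.2 (add p1):
            ○ open, literals {p1=1, p3=1}.
      branch 2.2 (add !!p2):
        ((p2 == (p1 || !p2)) || p1): β-rule — branch into (p2 == (p1 || !p2))  //  p1.
          branch 2.2.1 (add (p2 == (p1 || !p2))):
            (p2 == (p1 || !p2)): β-rule — branch into p2, (p1 || !p2)  //  !p2, !(p1 || !p2).
              branch 2.2.1.1 (add p2, (p1 || !p2)):
                (p1 || !p2): β-rule — branch into p1  //  !p2.
                  branch 2.2.1.1.1 (add p1):
                    ○ open, literals {p1=1, p2=1}.
                  branch 2.2.1.1.2 (add !p2):
                    × closes — contains both p2 and !p2.
              branch 2.2.1.2 (add !p2, !(p1 || !p2)):
                × closes — contains both p2 and !p2.
          branch 2.2.2 (add p1):
            ○ open, literals {p1=1, p2=1}.
4 branches closed, 6 open.
Each open branch fixes some atoms; the unmentioned ones are free. Counting distinct full assignments: branch {p3=1, p4=1} (p1, p2) contributes 4 new; branch {p2=1, p4=1} (p1, p3) contributes 2 new; branch {p1=1, p2=1, p3=1} (p4) contributes 1 new; branch {p1=1, p3=1} (p2, p4) contributes 1 new; branch {p1=1, p2=1} (p3, p4) contributes 1 new; branch {p1=1, p2=1} (p3, p4) contributes 0 new. Total: 9.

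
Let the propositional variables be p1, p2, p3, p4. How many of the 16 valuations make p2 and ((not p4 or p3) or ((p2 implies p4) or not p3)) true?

8

Initial set: {(p2 and ((not p4 or p3) or ((p2 implies p4) or not p3)))}.
(p2 and ((not p4 or p3) or ((p2 implies p4) or not p3))): α-rule — add p2, ((not p4 or p3) or ((p2 implies p4) or not p3)).
((not p4 or p3) or ((p2 implies p4) or not p3)): β-rule — branch into (not p4 or p3)  //  ((p2 implies p4) or not p3).
  branch 1 (add (not p4 or p3)):
    (not p4 or p3): β-rule — branch into not p4  //  p3.
      branch 1.1 (add not p4):
        ○ open, literals {p2=1, p4=0}.
      branch 1.2 (add p3):
        ○ open, literals {p2=1, p3=1}.
  branch 2 (add ((p2 implies p4) or not p3)):
    ((p2 implies p4) or not p3): β-rule — branch into (p2 implies p4)  //  not p3.
      branch 2.1 (add (p2 implies p4)):
        (p2 implies p4): β-rule — branch into not p2  //  p4.
          branch 2.1.1 (add not p2):
            × closes — contains both p2 and not p2.
          branch 2.1.2 (add p4):
            ○ open, literals {p2=1, p4=1}.
      branch 2.2 (add not p3):
        ○ open, literals {p2=1, p3=0}.
1 branch closed, 4 open.
Each open branch fixes some atoms; the unmentioned ones are free. Counting distinct full assignments: branch {p2=1, p4=0} (p1, p3) contributes 4 new; branch {p2=1, p3=1} (p1, p4) contributes 2 new; branch {p2=1, p4=1} (p1, p3) contributes 2 new; branch {p2=1, p3=0} (p1, p4) contributes 0 new. Total: 8.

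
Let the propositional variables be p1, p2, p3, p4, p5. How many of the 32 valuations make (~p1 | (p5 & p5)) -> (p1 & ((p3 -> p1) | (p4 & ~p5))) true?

Initial set: {T ((~p1 | (p5 & p5)) -> (p1 & ((p3 -> p1) | (p4 & ~p5))))}.
T ((~p1 | (p5 & p5)) -> (p1 & ((p3 -> p1) | (p4 & ~p5)))): β-rule — branch into F (~p1 | (p5 & p5))  //  T (p1 & ((p3 -> p1) | (p4 & ~p5))).
  branch 1 (add F (~p1 | (p5 & p5))):
    F (~p1 | (p5 & p5)): α-rule — add F ~p1, F (p5 & p5).
    F (p5 & p5): β-rule — branch into F p5  //  F p5.
      branch 1.1 (add F p5):
        ○ open, literals {p1=1, p5=0}.
      branch 1.2 (add F p5):
        ○ open, literals {p1=1, p5=0}.
  branch 2 (add T (p1 & ((p3 -> p1) | (p4 & ~p5)))):
    T (p1 & ((p3 -> p1) | (p4 & ~p5))): α-rule — add T p1, T ((p3 -> p1) | (p4 & ~p5)).
    T ((p3 -> p1) | (p4 & ~p5)): β-rule — branch into T (p3 -> p1)  //  T (p4 & ~p5).
      branch 2.1 (add T (p3 -> p1)):
        T (p3 -> p1): β-rule — branch into F p3  //  T p1.
          branch 2.1.1 (add F p3):
            ○ open, literals {p1=1, p3=0}.
          branch 2.1.2 (add T p1):
            ○ open, literals {p1=1}.
      branch 2.2 (add T (p4 & ~p5)):
        T (p4 & ~p5): α-rule — add T p4, T ~p5.
        ○ open, literals {p1=1, p4=1, p5=0}.
0 branches closed, 5 open.
Each open branch fixes some atoms; the unmentioned ones are free. Counting distinct full assignments: branch {p1=1, p5=0} (p2, p3, p4) contributes 8 new; branch {p1=1, p5=0} (p2, p3, p4) contributes 0 new; branch {p1=1, p3=0} (p2, p4, p5) contributes 4 new; branch {p1=1} (p2, p3, p4, p5) contributes 4 new; branch {p1=1, p4=1, p5=0} (p2, p3) contributes 0 new. Total: 16.

16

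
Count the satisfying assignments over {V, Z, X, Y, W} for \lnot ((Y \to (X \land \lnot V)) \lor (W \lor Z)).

3

Initial set: {\lnot ((Y \to (X \land \lnot V)) \lor (W \lor Z))}.
\lnot ((Y \to (X \land \lnot V)) \lor (W \lor Z)): α-rule — add \lnot (Y \to (X \land \lnot V)), \lnot (W \lor Z).
\lnot (Y \to (X \land \lnot V)): α-rule — add Y, \lnot (X \land \lnot V).
\lnot (W \lor Z): α-rule — add \lnot W, \lnot Z.
\lnot (X \land \lnot V): β-rule — branch into \lnot X  //  \lnot \lnot V.
  branch 1 (add \lnot X):
    ○ open, literals {W=F, X=F, Y=T, Z=F}.
  branch 2 (add \lnot \lnot V):
    ○ open, literals {V=T, W=F, Y=T, Z=F}.
0 branches closed, 2 open.
Each open branch fixes some atoms; the unmentioned ones are free. Counting distinct full assignments: branch {W=F, X=F, Y=T, Z=F} (V) contributes 2 new; branch {V=T, W=F, Y=T, Z=F} (X) contributes 1 new. Total: 3.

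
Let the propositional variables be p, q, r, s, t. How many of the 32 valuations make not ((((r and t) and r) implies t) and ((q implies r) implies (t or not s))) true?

Initial set: {T not ((((r and t) and r) implies t) and ((q implies r) implies (t or not s)))}.
T not ((((r and t) and r) implies t) and ((q implies r) implies (t or not s))): β-rule — branch into F (((r and t) and r) implies t)  //  F ((q implies r) implies (t or not s)).
  branch 1 (add F (((r and t) and r) implies t)):
    F (((r and t) and r) implies t): α-rule — add T ((r and t) and r), F t.
    T ((r and t) and r): α-rule — add T (r and t), T r.
    T (r and t): α-rule — add T r, T t.
    × closes — contains both t and not t.
  branch 2 (add F ((q implies r) implies (t or not s))):
    F ((q implies r) implies (t or not s)): α-rule — add T (q implies r), F (t or not s).
    F (t or not s): α-rule — add F t, F not s.
    T (q implies r): β-rule — branch into F q  //  T r.
      branch 2.1 (add F q):
        ○ open, literals {q=0, s=1, t=0}.
      branch 2.2 (add T r):
        ○ open, literals {r=1, s=1, t=0}.
1 branch closed, 2 open.
Each open branch fixes some atoms; the unmentioned ones are free. Counting distinct full assignments: branch {q=0, s=1, t=0} (p, r) contributes 4 new; branch {r=1, s=1, t=0} (p, q) contributes 2 new. Total: 6.

6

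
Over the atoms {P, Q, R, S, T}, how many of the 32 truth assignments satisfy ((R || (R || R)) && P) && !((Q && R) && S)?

6

Initial set: {(((R || (R || R)) && P) && !((Q && R) && S))}.
(((R || (R || R)) && P) && !((Q && R) && S)): α-rule — add ((R || (R || R)) && P), !((Q && R) && S).
((R || (R || R)) && P): α-rule — add (R || (R || R)), P.
!((Q && R) && S): β-rule — branch into !(Q && R)  //  !S.
  branch 1 (add !(Q && R)):
    (R || (R || R)): β-rule — branch into R  //  (R || R).
      branch 1.1 (add R):
        !(Q && R): β-rule — branch into !Q  //  !R.
          branch 1.1.1 (add !Q):
            ○ open, literals {P=1, Q=0, R=1}.
          branch 1.1.2 (add !R):
            × closes — contains both R and !R.
      branch 1.2 (add (R || R)):
        !(Q && R): β-rule — branch into !Q  //  !R.
          branch 1.2.1 (add !Q):
            (R || R): β-rule — branch into R  //  R.
              branch 1.2.1.1 (add R):
                ○ open, literals {P=1, Q=0, R=1}.
              branch 1.2.1.2 (add R):
                ○ open, literals {P=1, Q=0, R=1}.
          branch 1.2.2 (add !R):
            (R || R): β-rule — branch into R  //  R.
              branch 1.2.2.1 (add R):
                × closes — contains both R and !R.
              branch 1.2.2.2 (add R):
                × closes — contains both R and !R.
  branch 2 (add !S):
    (R || (R || R)): β-rule — branch into R  //  (R || R).
      branch 2.1 (add R):
        ○ open, literals {P=1, R=1, S=0}.
      branch 2.2 (add (R || R)):
        (R || R): β-rule — branch into R  //  R.
          branch 2.2.1 (add R):
            ○ open, literals {P=1, R=1, S=0}.
          branch 2.2.2 (add R):
            ○ open, literals {P=1, R=1, S=0}.
3 branches closed, 6 open.
Each open branch fixes some atoms; the unmentioned ones are free. Counting distinct full assignments: branch {P=1, Q=0, R=1} (S, T) contributes 4 new; branch {P=1, Q=0, R=1} (S, T) contributes 0 new; branch {P=1, Q=0, R=1} (S, T) contributes 0 new; branch {P=1, R=1, S=0} (Q, T) contributes 2 new; branch {P=1, R=1, S=0} (Q, T) contributes 0 new; branch {P=1, R=1, S=0} (Q, T) contributes 0 new. Total: 6.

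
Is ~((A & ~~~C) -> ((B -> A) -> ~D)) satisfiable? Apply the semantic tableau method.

Initial set: {~((A & ~~~C) -> ((B -> A) -> ~D))}.
~((A & ~~~C) -> ((B -> A) -> ~D)): α-rule — add (A & ~~~C), ~((B -> A) -> ~D).
(A & ~~~C): α-rule — add A, ~~~C.
~((B -> A) -> ~D): α-rule — add (B -> A), ~~D.
~~~C: drop double negation, giving ~C.
(B -> A): β-rule — branch into ~B  //  A.
  branch 1 (add ~B):
    ○ open, literals {A=1, B=0, C=0, D=1}.
  branch 2 (add A):
    ○ open, literals {A=1, C=0, D=1}.
0 branches closed, 2 open.
An open branch gives a satisfying assignment: A=1, B=0, C=0, D=1.

Satisfiable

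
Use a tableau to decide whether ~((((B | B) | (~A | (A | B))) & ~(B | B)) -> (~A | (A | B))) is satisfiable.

Initial set: {~((((B | B) | (~A | (A | B))) & ~(B | B)) -> (~A | (A | B)))}.
~((((B | B) | (~A | (A | B))) & ~(B | B)) -> (~A | (A | B))): α-rule — add (((B | B) | (~A | (A | B))) & ~(B | B)), ~(~A | (A | B)).
(((B | B) | (~A | (A | B))) & ~(B | B)): α-rule — add ((B | B) | (~A | (A | B))), ~(B | B).
~(~A | (A | B)): α-rule — add ~~A, ~(A | B).
~(B | B): α-rule — add ~B, ~B.
~(A | B): α-rule — add ~A, ~B.
× closes — contains both A and ~A.
All 1 branch closes.
Every branch closed; the formula is unsatisfiable.

Unsatisfiable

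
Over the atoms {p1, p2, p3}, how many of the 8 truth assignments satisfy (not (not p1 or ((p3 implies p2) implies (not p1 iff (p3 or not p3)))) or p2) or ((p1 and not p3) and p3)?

Initial set: {((not (not p1 or ((p3 implies p2) implies (not p1 iff (p3 or not p3)))) or p2) or ((p1 and not p3) and p3))}.
((not (not p1 or ((p3 implies p2) implies (not p1 iff (p3 or not p3)))) or p2) or ((p1 and not p3) and p3)): β-rule — branch into (not (not p1 or ((p3 implies p2) implies (not p1 iff (p3 or not p3)))) or p2)  //  ((p1 and not p3) and p3).
  branch 1 (add (not (not p1 or ((p3 implies p2) implies (not p1 iff (p3 or not p3)))) or p2)):
    (not (not p1 or ((p3 implies p2) implies (not p1 iff (p3 or not p3)))) or p2): β-rule — branch into not (not p1 or ((p3 implies p2) implies (not p1 iff (p3 or not p3))))  //  p2.
      branch 1.1 (add not (not p1 or ((p3 implies p2) implies (not p1 iff (p3 or not p3))))):
        not (not p1 or ((p3 implies p2) implies (not p1 iff (p3 or not p3)))): α-rule — add not not p1, not ((p3 implies p2) implies (not p1 iff (p3 or not p3))).
        not ((p3 implies p2) implies (not p1 iff (p3 or not p3))): α-rule — add (p3 implies p2), not (not p1 iff (p3 or not p3)).
        (p3 implies p2): β-rule — branch into not p3  //  p2.
          branch 1.1.1 (add not p3):
            not (not p1 iff (p3 or not p3)): β-rule — branch into not p1, not (p3 or not p3)  //  not not p1, (p3 or not p3).
              branch 1.1.1.1 (add not p1, not (p3 or not p3)):
                × closes — contains both p1 and not p1.
              branch 1.1.1.2 (add not not p1, (p3 or not p3)):
                (p3 or not p3): β-rule — branch into p3  //  not p3.
                  branch 1.1.1.2.1 (add p3):
                    × closes — contains both p3 and not p3.
                  branch 1.1.1.2.2 (add not p3):
                    ○ open, literals {p1=true, p3=false}.
          branch 1.1.2 (add p2):
            not (not p1 iff (p3 or not p3)): β-rule — branch into not p1, not (p3 or not p3)  //  not not p1, (p3 or not p3).
              branch 1.1.2.1 (add not p1, not (p3 or not p3)):
                × closes — contains both p1 and not p1.
              branch 1.1.2.2 (add not not p1, (p3 or not p3)):
                (p3 or not p3): β-rule — branch into p3  //  not p3.
                  branch 1.1.2.2.1 (add p3):
                    ○ open, literals {p1=true, p2=true, p3=true}.
                  branch 1.1.2.2.2 (add not p3):
                    ○ open, literals {p1=true, p2=true, p3=false}.
      branch 1.2 (add p2):
        ○ open, literals {p2=true}.
  branch 2 (add ((p1 and not p3) and p3)):
    ((p1 and not p3) and p3): α-rule — add (p1 and not p3), p3.
    (p1 and not p3): α-rule — add p1, not p3.
    × closes — contains both p3 and not p3.
4 branches closed, 4 open.
Each open branch fixes some atoms; the unmentioned ones are free. Counting distinct full assignments: branch {p1=true, p3=false} (p2) contributes 2 new; branch {p1=true, p2=true, p3=true} (none free) contributes 1 new; branch {p1=true, p2=true, p3=false} (none free) contributes 0 new; branch {p2=true} (p1, p3) contributes 2 new. Total: 5.

5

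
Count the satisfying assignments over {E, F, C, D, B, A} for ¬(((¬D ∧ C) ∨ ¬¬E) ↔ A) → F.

48

Initial set: {T (¬(((¬D ∧ C) ∨ ¬¬E) ↔ A) → F)}.
T (¬(((¬D ∧ C) ∨ ¬¬E) ↔ A) → F): β-rule — branch into F ¬(((¬D ∧ C) ∨ ¬¬E) ↔ A)  //  T F.
  branch 1 (add F ¬(((¬D ∧ C) ∨ ¬¬E) ↔ A)):
    F ¬(((¬D ∧ C) ∨ ¬¬E) ↔ A): β-rule — branch into T ((¬D ∧ C) ∨ ¬¬E), T A  //  F ((¬D ∧ C) ∨ ¬¬E), F A.
      branch 1.1 (add T ((¬D ∧ C) ∨ ¬¬E), T A):
        T ((¬D ∧ C) ∨ ¬¬E): β-rule — branch into T (¬D ∧ C)  //  T ¬¬E.
          branch 1.1.1 (add T (¬D ∧ C)):
            T (¬D ∧ C): α-rule — add T ¬D, T C.
            ○ open, literals {A=1, C=1, D=0}.
          branch 1.1.2 (add T ¬¬E):
            T ¬¬E: drop double negation, giving T E.
            ○ open, literals {A=1, E=1}.
      branch 1.2 (add F ((¬D ∧ C) ∨ ¬¬E), F A):
        F ((¬D ∧ C) ∨ ¬¬E): α-rule — add F (¬D ∧ C), F ¬¬E.
        F ¬¬E: drop double negation, giving F E.
        F (¬D ∧ C): β-rule — branch into F ¬D  //  F C.
          branch 1.2.1 (add F ¬D):
            ○ open, literals {A=0, D=1, E=0}.
          branch 1.2.2 (add F C):
            ○ open, literals {A=0, C=0, E=0}.
  branch 2 (add T F):
    ○ open, literals {F=1}.
0 branches closed, 5 open.
Each open branch fixes some atoms; the unmentioned ones are free. Counting distinct full assignments: branch {A=1, C=1, D=0} (E, F, B) contributes 8 new; branch {A=1, E=1} (F, C, D, B) contributes 12 new; branch {A=0, D=1, E=0} (F, C, B) contributes 8 new; branch {A=0, C=0, E=0} (F, D, B) contributes 4 new; branch {F=1} (E, C, D, B, A) contributes 16 new. Total: 48.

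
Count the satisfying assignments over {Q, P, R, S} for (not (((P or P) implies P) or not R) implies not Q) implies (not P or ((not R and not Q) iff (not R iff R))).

14

Initial set: {T ((not (((P or P) implies P) or not R) implies not Q) implies (not P or ((not R and not Q) iff (not R iff R))))}.
T ((not (((P or P) implies P) or not R) implies not Q) implies (not P or ((not R and not Q) iff (not R iff R)))): β-rule — branch into F (not (((P or P) implies P) or not R) implies not Q)  //  T (not P or ((not R and not Q) iff (not R iff R))).
  branch 1 (add F (not (((P or P) implies P) or not R) implies not Q)):
    F (not (((P or P) implies P) or not R) implies not Q): α-rule — add T not (((P or P) implies P) or not R), F not Q.
    T not (((P or P) implies P) or not R): α-rule — add F ((P or P) implies P), F not R.
    F ((P or P) implies P): α-rule — add T (P or P), F P.
    T (P or P): β-rule — branch into T P  //  T P.
      branch 1.1 (add T P):
        × closes — contains both P and not P.
      branch 1.2 (add T P):
        × closes — contains both P and not P.
  branch 2 (add T (not P or ((not R and not Q) iff (not R iff R)))):
    T (not P or ((not R and not Q) iff (not R iff R))): β-rule — branch into T not P  //  T ((not R and not Q) iff (not R iff R)).
      branch 2.1 (add T not P):
        ○ open, literals {P=0}.
      branch 2.2 (add T ((not R and not Q) iff (not R iff R))):
        T ((not R and not Q) iff (not R iff R)): β-rule — branch into T (not R and not Q), T (not R iff R)  //  F (not R and not Q), F (not R iff R).
          branch 2.2.1 (add T (not R and not Q), T (not R iff R)):
            T (not R and not Q): α-rule — add T not R, T not Q.
            T (not R iff R): β-rule — branch into T not R, T R  //  F not R, F R.
              branch 2.2.1.1 (add T not R, T R):
                × closes — contains both R and not R.
              branch 2.2.1.2 (add F not R, F R):
                × closes — contains both R and not R.
          branch 2.2.2 (add F (not R and not Q), F (not R iff R)):
            F (not R and not Q): β-rule — branch into F not R  //  F not Q.
              branch 2.2.2.1 (add F not R):
                F (not R iff R): β-rule — branch into T not R, F R  //  F not R, T R.
                  branch 2.2.2.1.1 (add T not R, F R):
                    × closes — contains both R and not R.
                  branch 2.2.2.1.2 (add F not R, T R):
                    ○ open, literals {R=1}.
              branch 2.2.2.2 (add F not Q):
                F (not R iff R): β-rule — branch into T not R, F R  //  F not R, T R.
                  branch 2.2.2.2.1 (add T not R, F R):
                    ○ open, literals {Q=1, R=0}.
                  branch 2.2.2.2.2 (add F not R, T R):
                    ○ open, literals {Q=1, R=1}.
5 branches closed, 4 open.
Each open branch fixes some atoms; the unmentioned ones are free. Counting distinct full assignments: branch {P=0} (Q, R, S) contributes 8 new; branch {R=1} (Q, P, S) contributes 4 new; branch {Q=1, R=0} (P, S) contributes 2 new; branch {Q=1, R=1} (P, S) contributes 0 new. Total: 14.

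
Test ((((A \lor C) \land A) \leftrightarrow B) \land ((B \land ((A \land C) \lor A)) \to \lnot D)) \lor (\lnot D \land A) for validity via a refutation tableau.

Assume the negation and expand:
Initial set: {\lnot (((((A \lor C) \land A) \leftrightarrow B) \land ((B \land ((A \land C) \lor A)) \to \lnot D)) \lor (\lnot D \land A))}.
\lnot (((((A \lor C) \land A) \leftrightarrow B) \land ((B \land ((A \land C) \lor A)) \to \lnot D)) \lor (\lnot D \land A)): α-rule — add \lnot ((((A \lor C) \land A) \leftrightarrow B) \land ((B \land ((A \land C) \lor A)) \to \lnot D)), \lnot (\lnot D \land A).
\lnot ((((A \lor C) \land A) \leftrightarrow B) \land ((B \land ((A \land C) \lor A)) \to \lnot D)): β-rule — branch into \lnot (((A \lor C) \land A) \leftrightarrow B)  //  \lnot ((B \land ((A \land C) \lor A)) \to \lnot D).
  branch 1 (add \lnot (((A \lor C) \land A) \leftrightarrow B)):
    \lnot (\lnot D \land A): β-rule — branch into \lnot \lnot D  //  \lnot A.
      branch 1.1 (add \lnot \lnot D):
        \lnot (((A \lor C) \land A) \leftrightarrow B): β-rule — branch into ((A \lor C) \land A), \lnot B  //  \lnot ((A \lor C) \land A), B.
          branch 1.1.1 (add ((A \lor C) \land A), \lnot B):
            ((A \lor C) \land A): α-rule — add (A \lor C), A.
            (A \lor C): β-rule — branch into A  //  C.
              branch 1.1.1.1 (add A):
                ○ open, literals {A=1, B=0, D=1}.
              branch 1.1.1.2 (add C):
                ○ open, literals {A=1, B=0, C=1, D=1}.
          branch 1.1.2 (add \lnot ((A \lor C) \land A), B):
            \lnot ((A \lor C) \land A): β-rule — branch into \lnot (A \lor C)  //  \lnot A.
              branch 1.1.2.1 (add \lnot (A \lor C)):
                \lnot (A \lor C): α-rule — add \lnot A, \lnot C.
                ○ open, literals {A=0, B=1, C=0, D=1}.
              branch 1.1.2.2 (add \lnot A):
                ○ open, literals {A=0, B=1, D=1}.
      branch 1.2 (add \lnot A):
        \lnot (((A \lor C) \land A) \leftrightarrow B): β-rule — branch into ((A \lor C) \land A), \lnot B  //  \lnot ((A \lor C) \land A), B.
          branch 1.2.1 (add ((A \lor C) \land A), \lnot B):
            ((A \lor C) \land A): α-rule — add (A \lor C), A.
            × closes — contains both A and \lnot A.
          branch 1.2.2 (add \lnot ((A \lor C) \land A), B):
            \lnot ((A \lor C) \land A): β-rule — branch into \lnot (A \lor C)  //  \lnot A.
              branch 1.2.2.1 (add \lnot (A \lor C)):
                \lnot (A \lor C): α-rule — add \lnot A, \lnot C.
                ○ open, literals {A=0, B=1, C=0}.
              branch 1.2.2.2 (add \lnot A):
                ○ open, literals {A=0, B=1}.
  branch 2 (add \lnot ((B \land ((A \land C) \lor A)) \to \lnot D)):
    \lnot ((B \land ((A \land C) \lor A)) \to \lnot D): α-rule — add (B \land ((A \land C) \lor A)), \lnot \lnot D.
    (B \land ((A \land C) \lor A)): α-rule — add B, ((A \land C) \lor A).
    \lnot (\lnot D \land A): β-rule — branch into \lnot \lnot D  //  \lnot A.
      branch 2.1 (add \lnot \lnot D):
        ((A \land C) \lor A): β-rule — branch into (A \land C)  //  A.
          branch 2.1.1 (add (A \land C)):
            (A \land C): α-rule — add A, C.
            ○ open, literals {A=1, B=1, C=1, D=1}.
          branch 2.1.2 (add A):
            ○ open, literals {A=1, B=1, D=1}.
      branch 2.2 (add \lnot A):
        ((A \land C) \lor A): β-rule — branch into (A \land C)  //  A.
          branch 2.2.1 (add (A \land C)):
            (A \land C): α-rule — add A, C.
            × closes — contains both A and \lnot A.
          branch 2.2.2 (add A):
            × closes — contains both A and \lnot A.
3 branches closed, 8 open.
An open branch gives a countermodel: A=1, B=0, D=1 (unmentioned atoms arbitrary); under it the original formula is false.

Not valid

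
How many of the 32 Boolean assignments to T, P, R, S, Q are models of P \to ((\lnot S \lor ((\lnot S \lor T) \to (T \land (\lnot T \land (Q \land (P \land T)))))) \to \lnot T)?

Initial set: {T (P \to ((\lnot S \lor ((\lnot S \lor T) \to (T \land (\lnot T \land (Q \land (P \land T)))))) \to \lnot T))}.
T (P \to ((\lnot S \lor ((\lnot S \lor T) \to (T \land (\lnot T \land (Q \land (P \land T)))))) \to \lnot T)): β-rule — branch into F P  //  T ((\lnot S \lor ((\lnot S \lor T) \to (T \land (\lnot T \land (Q \land (P \land T)))))) \to \lnot T).
  branch 1 (add F P):
    ○ open, literals {P=false}.
  branch 2 (add T ((\lnot S \lor ((\lnot S \lor T) \to (T \land (\lnot T \land (Q \land (P \land T)))))) \to \lnot T)):
    T ((\lnot S \lor ((\lnot S \lor T) \to (T \land (\lnot T \land (Q \land (P \land T)))))) \to \lnot T): β-rule — branch into F (\lnot S \lor ((\lnot S \lor T) \to (T \land (\lnot T \land (Q \land (P \land T))))))  //  T \lnot T.
      branch 2.1 (add F (\lnot S \lor ((\lnot S \lor T) \to (T \land (\lnot T \land (Q \land (P \land T))))))):
        F (\lnot S \lor ((\lnot S \lor T) \to (T \land (\lnot T \land (Q \land (P \land T)))))): α-rule — add F \lnot S, F ((\lnot S \lor T) \to (T \land (\lnot T \land (Q \land (P \land T))))).
        F ((\lnot S \lor T) \to (T \land (\lnot T \land (Q \land (P \land T))))): α-rule — add T (\lnot S \lor T), F (T \land (\lnot T \land (Q \land (P \land T)))).
        T (\lnot S \lor T): β-rule — branch into T \lnot S  //  T T.
          branch 2.1.1 (add T \lnot S):
            × closes — contains both S and \lnot S.
          branch 2.1.2 (add T T):
            F (T \land (\lnot T \land (Q \land (P \land T)))): β-rule — branch into F T  //  F (\lnot T \land (Q \land (P \land T))).
              branch 2.1.2.1 (add F T):
                × closes — contains both T and \lnot T.
              branch 2.1.2.2 (add F (\lnot T \land (Q \land (P \land T)))):
                F (\lnot T \land (Q \land (P \land T))): β-rule — branch into F \lnot T  //  F (Q \land (P \land T)).
                  branch 2.1.2.2.1 (add F \lnot T):
                    ○ open, literals {S=true, T=true}.
                  branch 2.1.2.2.2 (add F (Q \land (P \land T))):
                    F (Q \land (P \land T)): β-rule — branch into F Q  //  F (P \land T).
                      branch 2.1.2.2.2.1 (add F Q):
                        ○ open, literals {Q=false, S=true, T=true}.
                      branch 2.1.2.2.2.2 (add F (P \land T)):
                        F (P \land T): β-rule — branch into F P  //  F T.
                          branch 2.1.2.2.2.2.1 (add F P):
                            ○ open, literals {P=false, S=true, T=true}.
                          branch 2.1.2.2.2.2.2 (add F T):
                            × closes — contains both T and \lnot T.
      branch 2.2 (add T \lnot T):
        ○ open, literals {T=false}.
3 branches closed, 5 open.
Each open branch fixes some atoms; the unmentioned ones are free. Counting distinct full assignments: branch {P=false} (T, R, S, Q) contributes 16 new; branch {S=true, T=true} (P, R, Q) contributes 4 new; branch {Q=false, S=true, T=true} (P, R) contributes 0 new; branch {P=false, S=true, T=true} (R, Q) contributes 0 new; branch {T=false} (P, R, S, Q) contributes 8 new. Total: 28.

28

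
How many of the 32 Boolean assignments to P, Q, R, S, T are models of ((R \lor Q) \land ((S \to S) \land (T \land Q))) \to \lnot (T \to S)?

Initial set: {(((R \lor Q) \land ((S \to S) \land (T \land Q))) \to \lnot (T \to S))}.
(((R \lor Q) \land ((S \to S) \land (T \land Q))) \to \lnot (T \to S)): β-rule — branch into \lnot ((R \lor Q) \land ((S \to S) \land (T \land Q)))  //  \lnot (T \to S).
  branch 1 (add \lnot ((R \lor Q) \land ((S \to S) \land (T \land Q)))):
    \lnot ((R \lor Q) \land ((S \to S) \land (T \land Q))): β-rule — branch into \lnot (R \lor Q)  //  \lnot ((S \to S) \land (T \land Q)).
      branch 1.1 (add \lnot (R \lor Q)):
        \lnot (R \lor Q): α-rule — add \lnot R, \lnot Q.
        ○ open, literals {Q=0, R=0}.
      branch 1.2 (add \lnot ((S \to S) \land (T \land Q))):
        \lnot ((S \to S) \land (T \land Q)): β-rule — branch into \lnot (S \to S)  //  \lnot (T \land Q).
          branch 1.2.1 (add \lnot (S \to S)):
            \lnot (S \to S): α-rule — add S, \lnot S.
            × closes — contains both S and \lnot S.
          branch 1.2.2 (add \lnot (T \land Q)):
            \lnot (T \land Q): β-rule — branch into \lnot T  //  \lnot Q.
              branch 1.2.2.1 (add \lnot T):
                ○ open, literals {T=0}.
              branch 1.2.2.2 (add \lnot Q):
                ○ open, literals {Q=0}.
  branch 2 (add \lnot (T \to S)):
    \lnot (T \to S): α-rule — add T, \lnot S.
    ○ open, literals {S=0, T=1}.
1 branch closed, 4 open.
Each open branch fixes some atoms; the unmentioned ones are free. Counting distinct full assignments: branch {Q=0, R=0} (P, S, T) contributes 8 new; branch {T=0} (P, Q, R, S) contributes 12 new; branch {Q=0} (P, R, S, T) contributes 4 new; branch {S=0, T=1} (P, Q, R) contributes 4 new. Total: 28.

28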